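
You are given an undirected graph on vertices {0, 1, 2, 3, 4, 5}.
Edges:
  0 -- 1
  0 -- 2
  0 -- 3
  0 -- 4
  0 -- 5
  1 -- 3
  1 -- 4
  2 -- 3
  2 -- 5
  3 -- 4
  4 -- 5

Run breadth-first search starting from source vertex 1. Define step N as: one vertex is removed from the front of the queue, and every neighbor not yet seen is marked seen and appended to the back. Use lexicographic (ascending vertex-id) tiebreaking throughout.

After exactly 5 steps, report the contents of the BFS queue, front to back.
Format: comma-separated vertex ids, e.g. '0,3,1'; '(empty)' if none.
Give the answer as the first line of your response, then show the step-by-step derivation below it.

5

step 1: dequeue 1; queue=[0,3,4]; order=1
step 2: dequeue 0; queue=[3,4,2,5]; order=1,0
step 3: dequeue 3; queue=[4,2,5]; order=1,0,3
step 4: dequeue 4; queue=[2,5]; order=1,0,3,4
step 5: dequeue 2; queue=[5]; order=1,0,3,4,2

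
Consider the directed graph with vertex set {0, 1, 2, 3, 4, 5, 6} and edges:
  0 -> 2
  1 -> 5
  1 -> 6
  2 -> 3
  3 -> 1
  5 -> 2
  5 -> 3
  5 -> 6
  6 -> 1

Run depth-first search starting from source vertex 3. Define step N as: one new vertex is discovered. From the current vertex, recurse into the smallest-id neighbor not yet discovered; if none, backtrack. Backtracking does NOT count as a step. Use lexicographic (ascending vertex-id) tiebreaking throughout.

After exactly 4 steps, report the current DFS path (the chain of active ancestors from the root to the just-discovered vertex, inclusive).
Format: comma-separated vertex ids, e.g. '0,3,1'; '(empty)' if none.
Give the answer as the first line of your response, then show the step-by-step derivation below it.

3,1,5,2

step 1: discover 3; path=3; order=3
step 2: discover 1; path=3>1; order=3,1
step 3: discover 5; path=3>1>5; order=3,1,5
step 4: discover 2; path=3>1>5>2; order=3,1,5,2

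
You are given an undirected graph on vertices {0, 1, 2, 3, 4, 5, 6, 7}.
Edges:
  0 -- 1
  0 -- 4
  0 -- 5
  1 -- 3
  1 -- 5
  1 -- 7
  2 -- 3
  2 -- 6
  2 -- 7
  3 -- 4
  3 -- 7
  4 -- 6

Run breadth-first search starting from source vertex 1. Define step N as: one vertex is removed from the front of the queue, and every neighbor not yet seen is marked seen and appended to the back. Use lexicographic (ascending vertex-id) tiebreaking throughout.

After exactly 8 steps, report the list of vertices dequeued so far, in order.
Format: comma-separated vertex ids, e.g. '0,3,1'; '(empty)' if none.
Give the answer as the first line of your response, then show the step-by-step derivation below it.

1,0,3,5,7,4,2,6

step 1: dequeue 1; queue=[0,3,5,7]; order=1
step 2: dequeue 0; queue=[3,5,7,4]; order=1,0
step 3: dequeue 3; queue=[5,7,4,2]; order=1,0,3
step 4: dequeue 5; queue=[7,4,2]; order=1,0,3,5
step 5: dequeue 7; queue=[4,2]; order=1,0,3,5,7
step 6: dequeue 4; queue=[2,6]; order=1,0,3,5,7,4
step 7: dequeue 2; queue=[6]; order=1,0,3,5,7,4,2
step 8: dequeue 6; queue=[(empty)]; order=1,0,3,5,7,4,2,6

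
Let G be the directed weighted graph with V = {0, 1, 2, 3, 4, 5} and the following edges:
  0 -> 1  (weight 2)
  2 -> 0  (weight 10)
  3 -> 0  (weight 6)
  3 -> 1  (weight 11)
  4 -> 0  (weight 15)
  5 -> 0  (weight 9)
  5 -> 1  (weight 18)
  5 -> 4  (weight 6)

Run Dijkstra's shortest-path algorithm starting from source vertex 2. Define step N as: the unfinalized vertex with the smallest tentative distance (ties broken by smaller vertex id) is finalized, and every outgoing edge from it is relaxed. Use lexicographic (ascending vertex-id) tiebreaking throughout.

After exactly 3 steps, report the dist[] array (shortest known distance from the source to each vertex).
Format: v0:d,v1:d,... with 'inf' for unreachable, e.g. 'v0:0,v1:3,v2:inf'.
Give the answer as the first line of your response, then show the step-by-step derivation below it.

v0:10,v1:12,v2:0,v3:inf,v4:inf,v5:inf

step 1: dist = v0:10,v1:inf,v2:0,v3:inf,v4:inf,v5:inf
step 2: dist = v0:10,v1:12,v2:0,v3:inf,v4:inf,v5:inf
step 3: dist = v0:10,v1:12,v2:0,v3:inf,v4:inf,v5:inf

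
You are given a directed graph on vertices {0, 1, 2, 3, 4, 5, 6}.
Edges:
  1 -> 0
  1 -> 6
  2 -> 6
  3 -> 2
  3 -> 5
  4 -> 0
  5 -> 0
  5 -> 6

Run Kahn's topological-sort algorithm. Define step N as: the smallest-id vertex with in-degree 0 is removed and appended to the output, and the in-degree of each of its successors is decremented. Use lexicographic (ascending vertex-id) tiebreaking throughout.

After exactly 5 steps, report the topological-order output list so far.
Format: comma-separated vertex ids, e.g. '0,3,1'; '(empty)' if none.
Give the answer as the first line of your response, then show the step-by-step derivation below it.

1,3,2,4,5

step 1: output 1; order=[1]; indeg=(2,0,1,0,0,1,2)
step 2: output 3; order=[1,3]; indeg=(2,0,0,0,0,0,2)
step 3: output 2; order=[1,3,2]; indeg=(2,0,0,0,0,0,1)
step 4: output 4; order=[1,3,2,4]; indeg=(1,0,0,0,0,0,1)
step 5: output 5; order=[1,3,2,4,5]; indeg=(0,0,0,0,0,0,0)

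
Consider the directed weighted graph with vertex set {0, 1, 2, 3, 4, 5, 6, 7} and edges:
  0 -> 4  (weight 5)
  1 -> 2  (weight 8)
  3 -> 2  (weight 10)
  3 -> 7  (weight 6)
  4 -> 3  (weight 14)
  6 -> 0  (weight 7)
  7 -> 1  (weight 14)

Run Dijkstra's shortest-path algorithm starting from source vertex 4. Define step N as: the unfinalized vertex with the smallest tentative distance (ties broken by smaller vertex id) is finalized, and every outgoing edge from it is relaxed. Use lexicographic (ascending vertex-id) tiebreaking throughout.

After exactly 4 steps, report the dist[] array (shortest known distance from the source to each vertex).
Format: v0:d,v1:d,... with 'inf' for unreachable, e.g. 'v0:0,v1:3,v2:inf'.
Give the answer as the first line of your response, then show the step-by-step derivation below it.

v0:inf,v1:34,v2:24,v3:14,v4:0,v5:inf,v6:inf,v7:20

step 1: dist = v0:inf,v1:inf,v2:inf,v3:14,v4:0,v5:inf,v6:inf,v7:inf
step 2: dist = v0:inf,v1:inf,v2:24,v3:14,v4:0,v5:inf,v6:inf,v7:20
step 3: dist = v0:inf,v1:34,v2:24,v3:14,v4:0,v5:inf,v6:inf,v7:20
step 4: dist = v0:inf,v1:34,v2:24,v3:14,v4:0,v5:inf,v6:inf,v7:20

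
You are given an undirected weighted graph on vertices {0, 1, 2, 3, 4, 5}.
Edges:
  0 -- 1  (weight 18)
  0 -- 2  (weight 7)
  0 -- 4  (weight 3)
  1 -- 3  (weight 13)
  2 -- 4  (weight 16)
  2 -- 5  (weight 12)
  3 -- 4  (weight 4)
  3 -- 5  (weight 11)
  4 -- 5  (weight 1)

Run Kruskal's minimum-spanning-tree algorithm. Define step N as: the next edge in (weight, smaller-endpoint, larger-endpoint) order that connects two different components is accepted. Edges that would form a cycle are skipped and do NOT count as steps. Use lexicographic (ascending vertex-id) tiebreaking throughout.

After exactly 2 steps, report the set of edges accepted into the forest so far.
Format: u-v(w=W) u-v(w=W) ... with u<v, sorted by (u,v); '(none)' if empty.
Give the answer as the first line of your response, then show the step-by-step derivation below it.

0-4(w=3) 4-5(w=1)

step 1: add edge 4-5 (w=1); MST = {4-5(w=1)}
step 2: add edge 0-4 (w=3); MST = {0-4(w=3) 4-5(w=1)}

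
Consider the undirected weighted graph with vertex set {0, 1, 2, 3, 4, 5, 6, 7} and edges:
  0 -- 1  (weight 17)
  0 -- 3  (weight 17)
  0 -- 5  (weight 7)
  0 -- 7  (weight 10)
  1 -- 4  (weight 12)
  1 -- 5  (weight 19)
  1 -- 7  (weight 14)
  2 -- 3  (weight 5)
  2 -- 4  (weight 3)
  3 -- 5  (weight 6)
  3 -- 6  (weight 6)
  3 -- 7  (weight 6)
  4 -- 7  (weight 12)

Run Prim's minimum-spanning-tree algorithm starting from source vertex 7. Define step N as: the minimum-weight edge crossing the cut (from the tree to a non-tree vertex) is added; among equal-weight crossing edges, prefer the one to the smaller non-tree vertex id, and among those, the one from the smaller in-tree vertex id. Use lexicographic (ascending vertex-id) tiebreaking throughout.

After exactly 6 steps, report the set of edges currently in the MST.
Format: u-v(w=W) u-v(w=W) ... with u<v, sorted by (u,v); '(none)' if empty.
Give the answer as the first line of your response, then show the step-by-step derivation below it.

0-5(w=7) 2-3(w=5) 2-4(w=3) 3-5(w=6) 3-6(w=6) 3-7(w=6)

step 1: add edge 3-7 (w=6); MST = {3-7(w=6)}
step 2: add edge 2-3 (w=5); MST = {2-3(w=5) 3-7(w=6)}
step 3: add edge 2-4 (w=3); MST = {2-3(w=5) 2-4(w=3) 3-7(w=6)}
step 4: add edge 3-5 (w=6); MST = {2-3(w=5) 2-4(w=3) 3-5(w=6) 3-7(w=6)}
step 5: add edge 3-6 (w=6); MST = {2-3(w=5) 2-4(w=3) 3-5(w=6) 3-6(w=6) 3-7(w=6)}
step 6: add edge 0-5 (w=7); MST = {0-5(w=7) 2-3(w=5) 2-4(w=3) 3-5(w=6) 3-6(w=6) 3-7(w=6)}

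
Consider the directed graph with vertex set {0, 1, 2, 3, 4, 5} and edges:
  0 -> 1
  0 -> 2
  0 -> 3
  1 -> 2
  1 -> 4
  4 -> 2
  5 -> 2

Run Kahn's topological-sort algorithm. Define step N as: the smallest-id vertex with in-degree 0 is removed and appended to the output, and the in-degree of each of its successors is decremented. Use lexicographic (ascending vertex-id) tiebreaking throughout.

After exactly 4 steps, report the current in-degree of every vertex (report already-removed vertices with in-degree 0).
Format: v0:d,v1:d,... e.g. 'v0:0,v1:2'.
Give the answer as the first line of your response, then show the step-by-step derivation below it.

v0:0,v1:0,v2:1,v3:0,v4:0,v5:0

step 1: output 0; order=[0]; indeg=(0,0,3,0,1,0)
step 2: output 1; order=[0,1]; indeg=(0,0,2,0,0,0)
step 3: output 3; order=[0,1,3]; indeg=(0,0,2,0,0,0)
step 4: output 4; order=[0,1,3,4]; indeg=(0,0,1,0,0,0)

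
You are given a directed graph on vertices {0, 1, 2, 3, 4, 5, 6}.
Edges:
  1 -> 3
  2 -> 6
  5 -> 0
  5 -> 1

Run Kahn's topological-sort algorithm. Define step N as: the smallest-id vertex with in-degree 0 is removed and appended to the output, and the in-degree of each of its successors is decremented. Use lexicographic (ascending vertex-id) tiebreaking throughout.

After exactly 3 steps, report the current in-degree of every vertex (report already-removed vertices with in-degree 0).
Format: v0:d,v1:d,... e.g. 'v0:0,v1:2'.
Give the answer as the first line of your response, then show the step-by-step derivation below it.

v0:0,v1:0,v2:0,v3:1,v4:0,v5:0,v6:0

step 1: output 2; order=[2]; indeg=(1,1,0,1,0,0,0)
step 2: output 4; order=[2,4]; indeg=(1,1,0,1,0,0,0)
step 3: output 5; order=[2,4,5]; indeg=(0,0,0,1,0,0,0)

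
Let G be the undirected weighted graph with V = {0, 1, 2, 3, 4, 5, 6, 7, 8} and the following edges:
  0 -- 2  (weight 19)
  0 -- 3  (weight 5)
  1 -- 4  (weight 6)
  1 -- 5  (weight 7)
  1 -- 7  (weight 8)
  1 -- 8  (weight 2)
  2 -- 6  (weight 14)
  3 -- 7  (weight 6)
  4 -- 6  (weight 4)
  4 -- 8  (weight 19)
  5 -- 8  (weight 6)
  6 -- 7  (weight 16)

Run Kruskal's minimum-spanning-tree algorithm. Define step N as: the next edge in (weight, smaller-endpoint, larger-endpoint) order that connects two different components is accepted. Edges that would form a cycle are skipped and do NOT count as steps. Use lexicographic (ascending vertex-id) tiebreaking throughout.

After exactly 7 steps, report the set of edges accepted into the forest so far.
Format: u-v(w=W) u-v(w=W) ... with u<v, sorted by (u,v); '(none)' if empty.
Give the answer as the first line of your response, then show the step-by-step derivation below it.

0-3(w=5) 1-4(w=6) 1-7(w=8) 1-8(w=2) 3-7(w=6) 4-6(w=4) 5-8(w=6)

step 1: add edge 1-8 (w=2); MST = {1-8(w=2)}
step 2: add edge 4-6 (w=4); MST = {1-8(w=2) 4-6(w=4)}
step 3: add edge 0-3 (w=5); MST = {0-3(w=5) 1-8(w=2) 4-6(w=4)}
step 4: add edge 1-4 (w=6); MST = {0-3(w=5) 1-4(w=6) 1-8(w=2) 4-6(w=4)}
step 5: add edge 3-7 (w=6); MST = {0-3(w=5) 1-4(w=6) 1-8(w=2) 3-7(w=6) 4-6(w=4)}
step 6: add edge 5-8 (w=6); MST = {0-3(w=5) 1-4(w=6) 1-8(w=2) 3-7(w=6) 4-6(w=4) 5-8(w=6)}
step 7: add edge 1-7 (w=8); MST = {0-3(w=5) 1-4(w=6) 1-7(w=8) 1-8(w=2) 3-7(w=6) 4-6(w=4) 5-8(w=6)}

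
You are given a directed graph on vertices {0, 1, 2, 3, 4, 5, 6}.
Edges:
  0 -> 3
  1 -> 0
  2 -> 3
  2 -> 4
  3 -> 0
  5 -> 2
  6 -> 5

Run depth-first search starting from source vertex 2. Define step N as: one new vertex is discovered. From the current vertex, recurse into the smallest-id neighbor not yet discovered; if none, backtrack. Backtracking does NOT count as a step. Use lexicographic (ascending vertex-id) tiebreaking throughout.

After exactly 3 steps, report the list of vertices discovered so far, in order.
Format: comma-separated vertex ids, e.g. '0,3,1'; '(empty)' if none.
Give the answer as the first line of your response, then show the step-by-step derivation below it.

2,3,0

step 1: discover 2; path=2; order=2
step 2: discover 3; path=2>3; order=2,3
step 3: discover 0; path=2>3>0; order=2,3,0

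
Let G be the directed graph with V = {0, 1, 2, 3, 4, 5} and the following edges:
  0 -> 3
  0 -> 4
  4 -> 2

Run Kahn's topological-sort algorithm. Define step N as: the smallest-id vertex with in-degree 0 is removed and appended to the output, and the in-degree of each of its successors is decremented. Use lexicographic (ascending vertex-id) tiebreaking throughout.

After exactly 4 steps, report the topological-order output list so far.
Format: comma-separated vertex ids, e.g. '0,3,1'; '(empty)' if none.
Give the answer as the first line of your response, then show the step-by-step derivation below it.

0,1,3,4

step 1: output 0; order=[0]; indeg=(0,0,1,0,0,0)
step 2: output 1; order=[0,1]; indeg=(0,0,1,0,0,0)
step 3: output 3; order=[0,1,3]; indeg=(0,0,1,0,0,0)
step 4: output 4; order=[0,1,3,4]; indeg=(0,0,0,0,0,0)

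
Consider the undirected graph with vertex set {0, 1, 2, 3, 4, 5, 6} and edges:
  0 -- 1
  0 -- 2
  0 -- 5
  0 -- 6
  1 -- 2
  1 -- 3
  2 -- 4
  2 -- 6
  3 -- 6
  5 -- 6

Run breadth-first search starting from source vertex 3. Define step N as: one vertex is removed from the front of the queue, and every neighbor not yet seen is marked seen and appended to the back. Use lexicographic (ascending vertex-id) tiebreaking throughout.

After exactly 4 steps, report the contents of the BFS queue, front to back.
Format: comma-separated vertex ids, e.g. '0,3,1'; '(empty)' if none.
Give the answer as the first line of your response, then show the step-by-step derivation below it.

2,5

step 1: dequeue 3; queue=[1,6]; order=3
step 2: dequeue 1; queue=[6,0,2]; order=3,1
step 3: dequeue 6; queue=[0,2,5]; order=3,1,6
step 4: dequeue 0; queue=[2,5]; order=3,1,6,0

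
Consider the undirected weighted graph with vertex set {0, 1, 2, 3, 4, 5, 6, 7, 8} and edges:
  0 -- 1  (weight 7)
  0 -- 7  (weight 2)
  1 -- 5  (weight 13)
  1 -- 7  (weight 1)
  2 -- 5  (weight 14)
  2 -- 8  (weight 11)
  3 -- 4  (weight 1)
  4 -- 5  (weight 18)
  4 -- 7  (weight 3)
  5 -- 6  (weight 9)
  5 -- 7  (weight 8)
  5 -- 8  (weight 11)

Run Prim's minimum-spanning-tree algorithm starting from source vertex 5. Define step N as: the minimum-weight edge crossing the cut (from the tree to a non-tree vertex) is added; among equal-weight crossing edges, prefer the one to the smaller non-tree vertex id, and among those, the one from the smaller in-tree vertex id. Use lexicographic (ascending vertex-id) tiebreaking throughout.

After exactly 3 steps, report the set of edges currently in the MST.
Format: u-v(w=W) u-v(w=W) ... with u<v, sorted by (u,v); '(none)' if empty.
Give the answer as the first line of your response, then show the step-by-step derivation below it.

0-7(w=2) 1-7(w=1) 5-7(w=8)

step 1: add edge 5-7 (w=8); MST = {5-7(w=8)}
step 2: add edge 1-7 (w=1); MST = {1-7(w=1) 5-7(w=8)}
step 3: add edge 0-7 (w=2); MST = {0-7(w=2) 1-7(w=1) 5-7(w=8)}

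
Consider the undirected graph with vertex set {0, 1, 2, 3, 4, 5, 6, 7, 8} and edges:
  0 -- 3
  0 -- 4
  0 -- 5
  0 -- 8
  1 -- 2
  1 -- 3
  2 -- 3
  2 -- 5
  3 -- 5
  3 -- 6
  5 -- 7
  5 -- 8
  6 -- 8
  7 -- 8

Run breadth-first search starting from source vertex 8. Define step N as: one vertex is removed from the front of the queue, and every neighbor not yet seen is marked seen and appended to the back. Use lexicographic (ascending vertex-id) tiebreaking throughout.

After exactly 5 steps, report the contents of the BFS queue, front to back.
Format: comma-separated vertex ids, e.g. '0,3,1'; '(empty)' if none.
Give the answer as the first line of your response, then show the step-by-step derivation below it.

3,4,2

step 1: dequeue 8; queue=[0,5,6,7]; order=8
step 2: dequeue 0; queue=[5,6,7,3,4]; order=8,0
step 3: dequeue 5; queue=[6,7,3,4,2]; order=8,0,5
step 4: dequeue 6; queue=[7,3,4,2]; order=8,0,5,6
step 5: dequeue 7; queue=[3,4,2]; order=8,0,5,6,7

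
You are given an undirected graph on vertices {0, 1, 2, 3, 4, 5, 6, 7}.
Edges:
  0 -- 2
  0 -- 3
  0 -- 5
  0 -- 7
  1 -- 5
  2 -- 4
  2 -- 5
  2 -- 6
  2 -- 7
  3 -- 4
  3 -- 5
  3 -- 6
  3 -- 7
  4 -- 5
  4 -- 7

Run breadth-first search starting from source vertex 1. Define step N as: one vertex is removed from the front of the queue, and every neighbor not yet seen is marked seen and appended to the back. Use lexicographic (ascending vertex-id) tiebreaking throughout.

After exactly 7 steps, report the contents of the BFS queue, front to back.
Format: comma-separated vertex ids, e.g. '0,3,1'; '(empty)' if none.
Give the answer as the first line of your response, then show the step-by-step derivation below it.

6

step 1: dequeue 1; queue=[5]; order=1
step 2: dequeue 5; queue=[0,2,3,4]; order=1,5
step 3: dequeue 0; queue=[2,3,4,7]; order=1,5,0
step 4: dequeue 2; queue=[3,4,7,6]; order=1,5,0,2
step 5: dequeue 3; queue=[4,7,6]; order=1,5,0,2,3
step 6: dequeue 4; queue=[7,6]; order=1,5,0,2,3,4
step 7: dequeue 7; queue=[6]; order=1,5,0,2,3,4,7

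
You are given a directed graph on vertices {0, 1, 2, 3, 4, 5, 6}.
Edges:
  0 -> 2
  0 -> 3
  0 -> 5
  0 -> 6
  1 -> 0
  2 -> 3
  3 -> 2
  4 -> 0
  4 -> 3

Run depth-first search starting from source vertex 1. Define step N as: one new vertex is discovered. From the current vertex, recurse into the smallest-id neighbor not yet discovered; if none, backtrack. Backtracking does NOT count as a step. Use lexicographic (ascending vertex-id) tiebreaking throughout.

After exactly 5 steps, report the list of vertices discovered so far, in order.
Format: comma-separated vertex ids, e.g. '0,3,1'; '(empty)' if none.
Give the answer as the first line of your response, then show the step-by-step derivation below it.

1,0,2,3,5

step 1: discover 1; path=1; order=1
step 2: discover 0; path=1>0; order=1,0
step 3: discover 2; path=1>0>2; order=1,0,2
step 4: discover 3; path=1>0>2>3; order=1,0,2,3
step 5: discover 5; path=1>0>5; order=1,0,2,3,5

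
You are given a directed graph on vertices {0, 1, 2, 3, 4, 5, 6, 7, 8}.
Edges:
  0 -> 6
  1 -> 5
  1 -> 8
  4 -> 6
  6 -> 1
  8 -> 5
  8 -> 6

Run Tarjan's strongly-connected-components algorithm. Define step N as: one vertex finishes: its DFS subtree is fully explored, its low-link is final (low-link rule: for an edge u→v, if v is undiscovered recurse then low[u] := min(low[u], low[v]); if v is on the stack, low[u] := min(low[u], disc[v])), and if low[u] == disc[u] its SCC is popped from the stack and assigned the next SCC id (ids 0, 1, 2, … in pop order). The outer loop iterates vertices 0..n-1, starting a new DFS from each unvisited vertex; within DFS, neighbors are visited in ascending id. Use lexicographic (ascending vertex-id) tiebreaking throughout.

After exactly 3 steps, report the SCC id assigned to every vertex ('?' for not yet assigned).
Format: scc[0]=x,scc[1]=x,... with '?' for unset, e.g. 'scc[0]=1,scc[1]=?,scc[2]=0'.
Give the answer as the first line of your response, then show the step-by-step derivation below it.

scc[0]=?,scc[1]=?,scc[2]=?,scc[3]=?,scc[4]=?,scc[5]=0,scc[6]=?,scc[7]=?,scc[8]=?

step 1: low=(low[0]=0,low[1]=2,low[2]=?,low[3]=?,low[4]=?,low[5]=3,low[6]=1,low[7]=?,low[8]=?); scc=(scc[0]=?,scc[1]=?,scc[2]=?,scc[3]=?,scc[4]=?,scc[5]=0,scc[6]=?,scc[7]=?,scc[8]=?)
step 2: low=(low[0]=0,low[1]=2,low[2]=?,low[3]=?,low[4]=?,low[5]=3,low[6]=1,low[7]=?,low[8]=1); scc=(scc[0]=?,scc[1]=?,scc[2]=?,scc[3]=?,scc[4]=?,scc[5]=0,scc[6]=?,scc[7]=?,scc[8]=?)
step 3: low=(low[0]=0,low[1]=1,low[2]=?,low[3]=?,low[4]=?,low[5]=3,low[6]=1,low[7]=?,low[8]=1); scc=(scc[0]=?,scc[1]=?,scc[2]=?,scc[3]=?,scc[4]=?,scc[5]=0,scc[6]=?,scc[7]=?,scc[8]=?)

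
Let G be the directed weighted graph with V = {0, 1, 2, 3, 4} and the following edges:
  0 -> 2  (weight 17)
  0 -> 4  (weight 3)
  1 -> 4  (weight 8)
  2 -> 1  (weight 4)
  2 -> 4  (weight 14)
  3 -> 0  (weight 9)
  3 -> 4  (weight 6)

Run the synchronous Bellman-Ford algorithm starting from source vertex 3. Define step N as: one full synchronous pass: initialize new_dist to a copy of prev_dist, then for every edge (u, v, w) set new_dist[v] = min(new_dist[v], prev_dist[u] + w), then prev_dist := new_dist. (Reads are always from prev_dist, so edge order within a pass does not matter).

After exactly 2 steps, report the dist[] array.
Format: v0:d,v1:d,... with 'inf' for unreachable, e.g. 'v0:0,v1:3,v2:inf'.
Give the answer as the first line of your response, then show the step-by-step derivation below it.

v0:9,v1:inf,v2:26,v3:0,v4:6

step 1: dist = v0:9,v1:inf,v2:inf,v3:0,v4:6
step 2: dist = v0:9,v1:inf,v2:26,v3:0,v4:6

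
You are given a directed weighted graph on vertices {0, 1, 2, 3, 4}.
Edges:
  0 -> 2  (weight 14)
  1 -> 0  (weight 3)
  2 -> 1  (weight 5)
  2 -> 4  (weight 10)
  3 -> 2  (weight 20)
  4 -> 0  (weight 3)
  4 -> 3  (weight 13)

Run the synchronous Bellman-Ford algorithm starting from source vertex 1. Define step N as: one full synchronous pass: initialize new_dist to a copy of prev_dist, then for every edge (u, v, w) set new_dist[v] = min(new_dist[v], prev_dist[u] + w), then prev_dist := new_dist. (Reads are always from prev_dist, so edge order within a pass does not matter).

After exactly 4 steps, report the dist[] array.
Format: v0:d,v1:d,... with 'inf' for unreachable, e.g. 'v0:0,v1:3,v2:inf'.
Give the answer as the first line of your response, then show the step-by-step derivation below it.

v0:3,v1:0,v2:17,v3:40,v4:27

step 1: dist = v0:3,v1:0,v2:inf,v3:inf,v4:inf
step 2: dist = v0:3,v1:0,v2:17,v3:inf,v4:inf
step 3: dist = v0:3,v1:0,v2:17,v3:inf,v4:27
step 4: dist = v0:3,v1:0,v2:17,v3:40,v4:27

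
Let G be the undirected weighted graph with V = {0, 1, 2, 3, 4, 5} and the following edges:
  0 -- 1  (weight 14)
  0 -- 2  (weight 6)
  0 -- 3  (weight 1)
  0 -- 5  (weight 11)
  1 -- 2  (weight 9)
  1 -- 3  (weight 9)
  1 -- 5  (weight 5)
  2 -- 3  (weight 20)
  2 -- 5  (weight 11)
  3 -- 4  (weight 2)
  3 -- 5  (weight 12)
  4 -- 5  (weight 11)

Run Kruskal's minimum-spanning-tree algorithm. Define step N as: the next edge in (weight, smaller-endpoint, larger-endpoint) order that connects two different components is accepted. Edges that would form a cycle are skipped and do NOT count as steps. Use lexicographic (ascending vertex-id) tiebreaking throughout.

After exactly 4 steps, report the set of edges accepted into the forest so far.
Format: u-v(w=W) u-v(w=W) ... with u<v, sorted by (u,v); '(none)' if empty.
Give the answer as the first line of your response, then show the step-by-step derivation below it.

0-2(w=6) 0-3(w=1) 1-5(w=5) 3-4(w=2)

step 1: add edge 0-3 (w=1); MST = {0-3(w=1)}
step 2: add edge 3-4 (w=2); MST = {0-3(w=1) 3-4(w=2)}
step 3: add edge 1-5 (w=5); MST = {0-3(w=1) 1-5(w=5) 3-4(w=2)}
step 4: add edge 0-2 (w=6); MST = {0-2(w=6) 0-3(w=1) 1-5(w=5) 3-4(w=2)}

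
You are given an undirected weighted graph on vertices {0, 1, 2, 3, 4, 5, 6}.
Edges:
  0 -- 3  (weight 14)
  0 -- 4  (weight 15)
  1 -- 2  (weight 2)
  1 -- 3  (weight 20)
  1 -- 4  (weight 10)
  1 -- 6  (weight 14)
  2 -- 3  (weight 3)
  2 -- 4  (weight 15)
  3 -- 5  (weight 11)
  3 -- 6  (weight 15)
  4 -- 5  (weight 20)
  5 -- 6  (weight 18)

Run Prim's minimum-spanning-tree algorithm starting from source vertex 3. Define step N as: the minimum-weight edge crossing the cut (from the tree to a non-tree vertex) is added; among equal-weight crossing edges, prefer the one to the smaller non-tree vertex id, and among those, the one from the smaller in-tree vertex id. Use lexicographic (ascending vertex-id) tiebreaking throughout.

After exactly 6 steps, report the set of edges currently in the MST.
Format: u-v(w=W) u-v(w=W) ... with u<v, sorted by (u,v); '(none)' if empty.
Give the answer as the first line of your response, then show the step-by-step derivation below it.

0-3(w=14) 1-2(w=2) 1-4(w=10) 1-6(w=14) 2-3(w=3) 3-5(w=11)

step 1: add edge 2-3 (w=3); MST = {2-3(w=3)}
step 2: add edge 1-2 (w=2); MST = {1-2(w=2) 2-3(w=3)}
step 3: add edge 1-4 (w=10); MST = {1-2(w=2) 1-4(w=10) 2-3(w=3)}
step 4: add edge 3-5 (w=11); MST = {1-2(w=2) 1-4(w=10) 2-3(w=3) 3-5(w=11)}
step 5: add edge 0-3 (w=14); MST = {0-3(w=14) 1-2(w=2) 1-4(w=10) 2-3(w=3) 3-5(w=11)}
step 6: add edge 1-6 (w=14); MST = {0-3(w=14) 1-2(w=2) 1-4(w=10) 1-6(w=14) 2-3(w=3) 3-5(w=11)}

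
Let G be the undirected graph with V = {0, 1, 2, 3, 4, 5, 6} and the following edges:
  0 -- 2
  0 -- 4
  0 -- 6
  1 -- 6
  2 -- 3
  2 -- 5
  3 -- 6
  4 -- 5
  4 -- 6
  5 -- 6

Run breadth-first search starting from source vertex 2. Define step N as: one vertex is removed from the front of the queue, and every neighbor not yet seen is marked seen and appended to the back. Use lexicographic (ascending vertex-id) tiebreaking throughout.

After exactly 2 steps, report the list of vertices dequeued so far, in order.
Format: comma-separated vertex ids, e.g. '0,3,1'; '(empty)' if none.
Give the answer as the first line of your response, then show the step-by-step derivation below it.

2,0

step 1: dequeue 2; queue=[0,3,5]; order=2
step 2: dequeue 0; queue=[3,5,4,6]; order=2,0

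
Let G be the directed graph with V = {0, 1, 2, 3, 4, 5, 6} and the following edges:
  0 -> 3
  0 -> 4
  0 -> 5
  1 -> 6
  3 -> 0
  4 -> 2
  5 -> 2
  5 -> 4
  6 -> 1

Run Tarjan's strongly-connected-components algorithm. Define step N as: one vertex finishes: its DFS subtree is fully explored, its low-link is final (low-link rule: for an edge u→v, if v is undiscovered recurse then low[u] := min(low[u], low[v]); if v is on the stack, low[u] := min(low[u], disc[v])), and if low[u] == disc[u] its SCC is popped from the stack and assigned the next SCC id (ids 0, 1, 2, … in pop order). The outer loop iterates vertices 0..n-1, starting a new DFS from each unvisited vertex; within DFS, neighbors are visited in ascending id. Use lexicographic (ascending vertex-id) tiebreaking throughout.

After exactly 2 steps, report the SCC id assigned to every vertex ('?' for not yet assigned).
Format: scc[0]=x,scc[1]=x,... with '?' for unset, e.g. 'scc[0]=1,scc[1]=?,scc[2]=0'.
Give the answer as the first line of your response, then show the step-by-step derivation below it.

scc[0]=?,scc[1]=?,scc[2]=0,scc[3]=?,scc[4]=?,scc[5]=?,scc[6]=?

step 1: low=(low[0]=0,low[1]=?,low[2]=?,low[3]=0,low[4]=?,low[5]=?,low[6]=?); scc=(scc[0]=?,scc[1]=?,scc[2]=?,scc[3]=?,scc[4]=?,scc[5]=?,scc[6]=?)
step 2: low=(low[0]=0,low[1]=?,low[2]=3,low[3]=0,low[4]=2,low[5]=?,low[6]=?); scc=(scc[0]=?,scc[1]=?,scc[2]=0,scc[3]=?,scc[4]=?,scc[5]=?,scc[6]=?)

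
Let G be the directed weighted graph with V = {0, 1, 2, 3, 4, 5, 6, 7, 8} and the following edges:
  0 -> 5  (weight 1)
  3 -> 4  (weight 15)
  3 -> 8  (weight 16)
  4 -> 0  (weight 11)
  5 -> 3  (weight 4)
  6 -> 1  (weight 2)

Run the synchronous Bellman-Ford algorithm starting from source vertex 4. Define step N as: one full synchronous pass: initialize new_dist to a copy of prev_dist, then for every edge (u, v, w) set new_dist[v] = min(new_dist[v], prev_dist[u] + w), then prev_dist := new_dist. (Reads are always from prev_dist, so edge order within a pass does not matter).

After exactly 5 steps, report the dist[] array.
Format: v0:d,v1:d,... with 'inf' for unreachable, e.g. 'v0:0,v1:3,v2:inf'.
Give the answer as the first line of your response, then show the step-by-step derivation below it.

v0:11,v1:inf,v2:inf,v3:16,v4:0,v5:12,v6:inf,v7:inf,v8:32

step 1: dist = v0:11,v1:inf,v2:inf,v3:inf,v4:0,v5:inf,v6:inf,v7:inf,v8:inf
step 2: dist = v0:11,v1:inf,v2:inf,v3:inf,v4:0,v5:12,v6:inf,v7:inf,v8:inf
step 3: dist = v0:11,v1:inf,v2:inf,v3:16,v4:0,v5:12,v6:inf,v7:inf,v8:inf
step 4: dist = v0:11,v1:inf,v2:inf,v3:16,v4:0,v5:12,v6:inf,v7:inf,v8:32
step 5: dist = v0:11,v1:inf,v2:inf,v3:16,v4:0,v5:12,v6:inf,v7:inf,v8:32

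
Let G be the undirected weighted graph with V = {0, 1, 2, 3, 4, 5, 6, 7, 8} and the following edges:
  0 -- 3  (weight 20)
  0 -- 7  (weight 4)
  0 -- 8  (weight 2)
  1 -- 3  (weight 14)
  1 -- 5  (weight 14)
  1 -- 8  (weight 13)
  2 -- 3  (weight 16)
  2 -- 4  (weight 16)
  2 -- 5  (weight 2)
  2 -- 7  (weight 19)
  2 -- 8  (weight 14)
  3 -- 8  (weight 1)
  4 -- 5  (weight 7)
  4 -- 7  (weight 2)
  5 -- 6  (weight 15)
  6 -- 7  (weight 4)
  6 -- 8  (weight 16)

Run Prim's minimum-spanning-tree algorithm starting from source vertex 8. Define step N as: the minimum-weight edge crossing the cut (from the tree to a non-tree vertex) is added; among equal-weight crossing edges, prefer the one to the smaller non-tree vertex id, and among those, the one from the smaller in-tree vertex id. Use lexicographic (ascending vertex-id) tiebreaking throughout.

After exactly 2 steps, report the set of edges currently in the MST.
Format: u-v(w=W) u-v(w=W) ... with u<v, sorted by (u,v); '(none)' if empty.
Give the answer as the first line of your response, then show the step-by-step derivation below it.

0-8(w=2) 3-8(w=1)

step 1: add edge 3-8 (w=1); MST = {3-8(w=1)}
step 2: add edge 0-8 (w=2); MST = {0-8(w=2) 3-8(w=1)}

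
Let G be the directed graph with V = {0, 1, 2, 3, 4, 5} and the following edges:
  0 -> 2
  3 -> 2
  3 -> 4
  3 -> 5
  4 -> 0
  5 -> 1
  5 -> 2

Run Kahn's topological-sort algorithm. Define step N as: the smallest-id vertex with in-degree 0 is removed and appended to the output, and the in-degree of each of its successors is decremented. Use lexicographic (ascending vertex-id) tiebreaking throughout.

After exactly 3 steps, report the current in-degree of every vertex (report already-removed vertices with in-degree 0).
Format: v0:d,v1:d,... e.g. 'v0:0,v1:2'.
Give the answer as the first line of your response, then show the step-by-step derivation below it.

v0:0,v1:1,v2:1,v3:0,v4:0,v5:0

step 1: output 3; order=[3]; indeg=(1,1,2,0,0,0)
step 2: output 4; order=[3,4]; indeg=(0,1,2,0,0,0)
step 3: output 0; order=[3,4,0]; indeg=(0,1,1,0,0,0)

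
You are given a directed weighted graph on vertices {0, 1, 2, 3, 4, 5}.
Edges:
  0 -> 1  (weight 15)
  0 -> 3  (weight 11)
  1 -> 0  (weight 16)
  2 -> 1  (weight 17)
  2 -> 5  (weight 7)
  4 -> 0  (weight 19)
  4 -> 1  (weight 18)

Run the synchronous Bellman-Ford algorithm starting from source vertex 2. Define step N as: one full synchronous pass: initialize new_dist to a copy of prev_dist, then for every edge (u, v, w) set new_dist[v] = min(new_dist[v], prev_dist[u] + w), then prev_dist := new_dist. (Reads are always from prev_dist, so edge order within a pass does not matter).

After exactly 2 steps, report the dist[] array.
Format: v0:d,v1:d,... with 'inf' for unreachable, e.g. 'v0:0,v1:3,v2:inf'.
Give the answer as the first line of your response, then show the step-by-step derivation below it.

v0:33,v1:17,v2:0,v3:inf,v4:inf,v5:7

step 1: dist = v0:inf,v1:17,v2:0,v3:inf,v4:inf,v5:7
step 2: dist = v0:33,v1:17,v2:0,v3:inf,v4:inf,v5:7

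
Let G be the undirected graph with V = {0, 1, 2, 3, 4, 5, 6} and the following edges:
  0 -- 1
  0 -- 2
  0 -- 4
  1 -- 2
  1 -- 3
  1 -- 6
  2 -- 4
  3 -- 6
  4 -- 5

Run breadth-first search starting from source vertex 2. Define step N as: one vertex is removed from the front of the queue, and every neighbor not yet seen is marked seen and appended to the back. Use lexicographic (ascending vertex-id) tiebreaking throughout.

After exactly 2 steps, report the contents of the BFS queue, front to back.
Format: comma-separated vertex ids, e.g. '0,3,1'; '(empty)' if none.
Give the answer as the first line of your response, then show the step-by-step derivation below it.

1,4

step 1: dequeue 2; queue=[0,1,4]; order=2
step 2: dequeue 0; queue=[1,4]; order=2,0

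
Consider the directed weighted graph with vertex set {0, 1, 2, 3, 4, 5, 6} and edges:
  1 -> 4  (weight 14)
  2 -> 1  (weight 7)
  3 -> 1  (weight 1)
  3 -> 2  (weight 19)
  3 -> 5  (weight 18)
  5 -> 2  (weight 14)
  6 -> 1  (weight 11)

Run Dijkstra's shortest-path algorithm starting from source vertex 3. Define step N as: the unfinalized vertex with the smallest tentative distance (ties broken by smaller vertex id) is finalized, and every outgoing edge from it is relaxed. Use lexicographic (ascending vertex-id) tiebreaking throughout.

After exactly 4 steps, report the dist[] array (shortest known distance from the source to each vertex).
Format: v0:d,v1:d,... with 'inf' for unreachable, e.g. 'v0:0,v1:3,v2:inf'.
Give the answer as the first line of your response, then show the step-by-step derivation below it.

v0:inf,v1:1,v2:19,v3:0,v4:15,v5:18,v6:inf

step 1: dist = v0:inf,v1:1,v2:19,v3:0,v4:inf,v5:18,v6:inf
step 2: dist = v0:inf,v1:1,v2:19,v3:0,v4:15,v5:18,v6:inf
step 3: dist = v0:inf,v1:1,v2:19,v3:0,v4:15,v5:18,v6:inf
step 4: dist = v0:inf,v1:1,v2:19,v3:0,v4:15,v5:18,v6:inf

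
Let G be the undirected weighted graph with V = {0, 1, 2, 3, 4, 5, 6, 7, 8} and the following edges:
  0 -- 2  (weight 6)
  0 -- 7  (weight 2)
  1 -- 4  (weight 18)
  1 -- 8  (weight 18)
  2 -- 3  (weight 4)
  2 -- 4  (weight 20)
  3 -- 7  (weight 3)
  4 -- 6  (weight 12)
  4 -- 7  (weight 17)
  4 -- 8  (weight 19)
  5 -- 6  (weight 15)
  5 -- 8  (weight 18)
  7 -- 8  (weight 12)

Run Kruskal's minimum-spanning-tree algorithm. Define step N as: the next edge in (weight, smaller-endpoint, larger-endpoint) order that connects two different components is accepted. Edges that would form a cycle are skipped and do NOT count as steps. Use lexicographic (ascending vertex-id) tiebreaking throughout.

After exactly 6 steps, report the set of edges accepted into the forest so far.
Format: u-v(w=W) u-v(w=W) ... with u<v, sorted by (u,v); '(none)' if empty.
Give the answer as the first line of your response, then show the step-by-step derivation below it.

0-7(w=2) 2-3(w=4) 3-7(w=3) 4-6(w=12) 5-6(w=15) 7-8(w=12)

step 1: add edge 0-7 (w=2); MST = {0-7(w=2)}
step 2: add edge 3-7 (w=3); MST = {0-7(w=2) 3-7(w=3)}
step 3: add edge 2-3 (w=4); MST = {0-7(w=2) 2-3(w=4) 3-7(w=3)}
step 4: add edge 4-6 (w=12); MST = {0-7(w=2) 2-3(w=4) 3-7(w=3) 4-6(w=12)}
step 5: add edge 7-8 (w=12); MST = {0-7(w=2) 2-3(w=4) 3-7(w=3) 4-6(w=12) 7-8(w=12)}
step 6: add edge 5-6 (w=15); MST = {0-7(w=2) 2-3(w=4) 3-7(w=3) 4-6(w=12) 5-6(w=15) 7-8(w=12)}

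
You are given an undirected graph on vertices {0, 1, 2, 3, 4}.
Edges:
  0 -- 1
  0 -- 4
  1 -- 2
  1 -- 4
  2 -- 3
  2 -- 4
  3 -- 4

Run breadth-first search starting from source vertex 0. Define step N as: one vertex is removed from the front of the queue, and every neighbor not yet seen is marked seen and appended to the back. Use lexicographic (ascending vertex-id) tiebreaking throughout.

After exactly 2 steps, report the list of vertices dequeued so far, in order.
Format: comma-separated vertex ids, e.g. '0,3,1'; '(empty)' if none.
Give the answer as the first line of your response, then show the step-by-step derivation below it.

0,1

step 1: dequeue 0; queue=[1,4]; order=0
step 2: dequeue 1; queue=[4,2]; order=0,1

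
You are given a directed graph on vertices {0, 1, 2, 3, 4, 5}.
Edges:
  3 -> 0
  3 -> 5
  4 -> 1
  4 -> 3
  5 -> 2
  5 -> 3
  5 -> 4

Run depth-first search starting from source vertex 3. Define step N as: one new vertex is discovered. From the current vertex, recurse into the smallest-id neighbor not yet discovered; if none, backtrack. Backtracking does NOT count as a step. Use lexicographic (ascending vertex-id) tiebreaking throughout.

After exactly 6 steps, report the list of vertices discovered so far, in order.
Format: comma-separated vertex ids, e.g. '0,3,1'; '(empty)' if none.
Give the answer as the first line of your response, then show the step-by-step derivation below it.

3,0,5,2,4,1

step 1: discover 3; path=3; order=3
step 2: discover 0; path=3>0; order=3,0
step 3: discover 5; path=3>5; order=3,0,5
step 4: discover 2; path=3>5>2; order=3,0,5,2
step 5: discover 4; path=3>5>4; order=3,0,5,2,4
step 6: discover 1; path=3>5>4>1; order=3,0,5,2,4,1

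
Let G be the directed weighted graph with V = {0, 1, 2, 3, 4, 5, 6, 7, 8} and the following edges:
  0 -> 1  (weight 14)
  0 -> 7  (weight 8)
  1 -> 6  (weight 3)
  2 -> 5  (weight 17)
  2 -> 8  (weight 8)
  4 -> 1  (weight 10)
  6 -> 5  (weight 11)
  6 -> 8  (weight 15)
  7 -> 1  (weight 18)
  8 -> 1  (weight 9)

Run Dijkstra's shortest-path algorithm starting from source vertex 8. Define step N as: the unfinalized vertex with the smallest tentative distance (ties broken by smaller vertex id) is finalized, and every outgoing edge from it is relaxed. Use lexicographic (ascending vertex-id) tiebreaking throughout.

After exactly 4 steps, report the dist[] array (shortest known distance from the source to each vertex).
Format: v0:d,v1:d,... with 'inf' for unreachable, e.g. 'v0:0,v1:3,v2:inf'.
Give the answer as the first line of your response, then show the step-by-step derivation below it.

v0:inf,v1:9,v2:inf,v3:inf,v4:inf,v5:23,v6:12,v7:inf,v8:0

step 1: dist = v0:inf,v1:9,v2:inf,v3:inf,v4:inf,v5:inf,v6:inf,v7:inf,v8:0
step 2: dist = v0:inf,v1:9,v2:inf,v3:inf,v4:inf,v5:inf,v6:12,v7:inf,v8:0
step 3: dist = v0:inf,v1:9,v2:inf,v3:inf,v4:inf,v5:23,v6:12,v7:inf,v8:0
step 4: dist = v0:inf,v1:9,v2:inf,v3:inf,v4:inf,v5:23,v6:12,v7:inf,v8:0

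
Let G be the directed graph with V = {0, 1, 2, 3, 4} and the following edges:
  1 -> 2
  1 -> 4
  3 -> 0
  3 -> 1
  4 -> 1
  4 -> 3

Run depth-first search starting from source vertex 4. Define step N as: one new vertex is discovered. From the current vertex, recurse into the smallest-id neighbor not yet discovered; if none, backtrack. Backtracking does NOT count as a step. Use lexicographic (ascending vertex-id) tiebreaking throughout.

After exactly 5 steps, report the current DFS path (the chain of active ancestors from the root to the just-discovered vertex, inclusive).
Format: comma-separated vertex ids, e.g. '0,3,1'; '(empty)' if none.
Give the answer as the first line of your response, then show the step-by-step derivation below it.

4,3,0

step 1: discover 4; path=4; order=4
step 2: discover 1; path=4>1; order=4,1
step 3: discover 2; path=4>1>2; order=4,1,2
step 4: discover 3; path=4>3; order=4,1,2,3
step 5: discover 0; path=4>3>0; order=4,1,2,3,0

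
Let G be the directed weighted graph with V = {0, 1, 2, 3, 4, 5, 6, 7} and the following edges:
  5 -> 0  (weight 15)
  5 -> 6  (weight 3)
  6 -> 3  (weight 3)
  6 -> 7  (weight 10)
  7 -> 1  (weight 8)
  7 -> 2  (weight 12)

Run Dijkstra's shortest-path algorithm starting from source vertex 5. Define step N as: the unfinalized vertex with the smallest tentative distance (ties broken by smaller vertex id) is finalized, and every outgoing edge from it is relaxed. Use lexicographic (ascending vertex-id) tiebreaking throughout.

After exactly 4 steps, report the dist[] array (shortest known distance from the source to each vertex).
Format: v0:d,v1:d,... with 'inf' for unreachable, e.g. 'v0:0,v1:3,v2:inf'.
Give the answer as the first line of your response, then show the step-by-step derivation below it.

v0:15,v1:21,v2:25,v3:6,v4:inf,v5:0,v6:3,v7:13

step 1: dist = v0:15,v1:inf,v2:inf,v3:inf,v4:inf,v5:0,v6:3,v7:inf
step 2: dist = v0:15,v1:inf,v2:inf,v3:6,v4:inf,v5:0,v6:3,v7:13
step 3: dist = v0:15,v1:inf,v2:inf,v3:6,v4:inf,v5:0,v6:3,v7:13
step 4: dist = v0:15,v1:21,v2:25,v3:6,v4:inf,v5:0,v6:3,v7:13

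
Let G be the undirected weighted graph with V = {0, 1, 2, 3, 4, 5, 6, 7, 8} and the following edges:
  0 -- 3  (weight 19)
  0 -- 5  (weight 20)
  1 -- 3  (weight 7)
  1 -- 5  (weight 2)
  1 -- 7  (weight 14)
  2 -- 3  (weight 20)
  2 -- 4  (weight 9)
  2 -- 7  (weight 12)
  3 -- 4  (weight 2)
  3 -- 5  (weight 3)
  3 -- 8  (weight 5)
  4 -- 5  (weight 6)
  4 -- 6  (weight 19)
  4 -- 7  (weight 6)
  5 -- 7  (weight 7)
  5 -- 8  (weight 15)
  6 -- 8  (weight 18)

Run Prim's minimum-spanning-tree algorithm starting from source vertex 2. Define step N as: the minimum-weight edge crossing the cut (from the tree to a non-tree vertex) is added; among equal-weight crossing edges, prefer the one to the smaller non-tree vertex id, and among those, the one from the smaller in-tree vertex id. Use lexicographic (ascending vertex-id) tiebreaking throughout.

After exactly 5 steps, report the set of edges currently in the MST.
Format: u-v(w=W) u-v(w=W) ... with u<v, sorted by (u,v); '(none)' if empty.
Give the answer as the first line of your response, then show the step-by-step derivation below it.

1-5(w=2) 2-4(w=9) 3-4(w=2) 3-5(w=3) 3-8(w=5)

step 1: add edge 2-4 (w=9); MST = {2-4(w=9)}
step 2: add edge 3-4 (w=2); MST = {2-4(w=9) 3-4(w=2)}
step 3: add edge 3-5 (w=3); MST = {2-4(w=9) 3-4(w=2) 3-5(w=3)}
step 4: add edge 1-5 (w=2); MST = {1-5(w=2) 2-4(w=9) 3-4(w=2) 3-5(w=3)}
step 5: add edge 3-8 (w=5); MST = {1-5(w=2) 2-4(w=9) 3-4(w=2) 3-5(w=3) 3-8(w=5)}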